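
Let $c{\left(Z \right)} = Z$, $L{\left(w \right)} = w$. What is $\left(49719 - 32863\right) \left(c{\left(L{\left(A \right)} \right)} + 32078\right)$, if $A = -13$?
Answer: $540487640$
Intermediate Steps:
$\left(49719 - 32863\right) \left(c{\left(L{\left(A \right)} \right)} + 32078\right) = \left(49719 - 32863\right) \left(-13 + 32078\right) = 16856 \cdot 32065 = 540487640$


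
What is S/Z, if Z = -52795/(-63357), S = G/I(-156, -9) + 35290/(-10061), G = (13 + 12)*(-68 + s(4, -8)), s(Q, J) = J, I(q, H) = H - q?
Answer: -2094964286/106234099 ≈ -19.720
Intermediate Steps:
G = -1900 (G = (13 + 12)*(-68 - 8) = 25*(-76) = -1900)
S = -24303530/1478967 (S = -1900/(-9 - 1*(-156)) + 35290/(-10061) = -1900/(-9 + 156) + 35290*(-1/10061) = -1900/147 - 35290/10061 = -24303530/1478967 ≈ -16.433)
Z = 52795/63357 (Z = -52795*(-1/63357) = 52795/63357 ≈ 0.83329)
S/Z = -24303530/(1478967*52795/63357) = -24303530/1478967*63357/52795 = -2094964286/106234099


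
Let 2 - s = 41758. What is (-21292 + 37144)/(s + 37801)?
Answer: -15852/3955 ≈ -4.0081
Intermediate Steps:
s = -41756 (s = 2 - 1*41758 = 2 - 41758 = -41756)
(-21292 + 37144)/(s + 37801) = (-21292 + 37144)/(-41756 + 37801) = 15852/(-3955) = 15852*(-1/3955) = -15852/3955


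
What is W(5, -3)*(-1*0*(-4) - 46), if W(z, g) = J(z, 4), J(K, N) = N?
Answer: -184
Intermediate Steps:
W(z, g) = 4
W(5, -3)*(-1*0*(-4) - 46) = 4*(-1*0*(-4) - 46) = 4*(0*(-4) - 46) = 4*(0 - 46) = 4*(-46) = -184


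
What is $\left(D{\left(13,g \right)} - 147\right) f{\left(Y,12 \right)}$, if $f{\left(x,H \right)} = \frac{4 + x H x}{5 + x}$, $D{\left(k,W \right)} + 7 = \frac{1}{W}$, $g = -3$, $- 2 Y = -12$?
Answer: $- \frac{201868}{33} \approx -6117.2$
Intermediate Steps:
$Y = 6$ ($Y = \left(- \frac{1}{2}\right) \left(-12\right) = 6$)
$D{\left(k,W \right)} = -7 + \frac{1}{W}$
$f{\left(x,H \right)} = \frac{4 + H x^{2}}{5 + x}$ ($f{\left(x,H \right)} = \frac{4 + H x x}{5 + x} = \frac{4 + H x^{2}}{5 + x}$)
$\left(D{\left(13,g \right)} - 147\right) f{\left(Y,12 \right)} = \left(\left(-7 + \frac{1}{-3}\right) - 147\right) \frac{4 + 12 \cdot 6^{2}}{5 + 6} = \left(\left(-7 - \frac{1}{3}\right) - 147\right) \frac{4 + 12 \cdot 36}{11} = \left(- \frac{22}{3} - 147\right) \frac{4 + 432}{11} = - \frac{463 \cdot \frac{1}{11} \cdot 436}{3} = \left(- \frac{463}{3}\right) \frac{436}{11} = - \frac{201868}{33}$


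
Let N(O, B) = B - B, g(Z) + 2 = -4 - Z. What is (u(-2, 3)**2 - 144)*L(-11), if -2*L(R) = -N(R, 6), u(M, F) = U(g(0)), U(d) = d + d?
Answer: 0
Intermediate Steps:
g(Z) = -6 - Z (g(Z) = -2 + (-4 - Z) = -6 - Z)
N(O, B) = 0
U(d) = 2*d
u(M, F) = -12 (u(M, F) = 2*(-6 - 1*0) = 2*(-6 + 0) = 2*(-6) = -12)
L(R) = 0 (L(R) = -(-1)*0/2 = -1/2*0 = 0)
(u(-2, 3)**2 - 144)*L(-11) = ((-12)**2 - 144)*0 = (144 - 144)*0 = 0*0 = 0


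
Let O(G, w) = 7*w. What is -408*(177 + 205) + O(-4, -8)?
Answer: -155912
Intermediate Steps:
-408*(177 + 205) + O(-4, -8) = -408*(177 + 205) + 7*(-8) = -408*382 - 56 = -155856 - 56 = -155912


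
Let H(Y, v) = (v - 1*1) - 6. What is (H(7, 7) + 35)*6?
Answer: 210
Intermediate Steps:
H(Y, v) = -7 + v (H(Y, v) = (v - 1) - 6 = (-1 + v) - 6 = -7 + v)
(H(7, 7) + 35)*6 = ((-7 + 7) + 35)*6 = (0 + 35)*6 = 35*6 = 210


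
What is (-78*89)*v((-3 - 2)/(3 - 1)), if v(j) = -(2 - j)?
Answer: 31239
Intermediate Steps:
v(j) = -2 + j
(-78*89)*v((-3 - 2)/(3 - 1)) = (-78*89)*(-2 + (-3 - 2)/(3 - 1)) = -6942*(-2 - 5/2) = -6942*(-9/2) = 31239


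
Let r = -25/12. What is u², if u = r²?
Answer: 390625/20736 ≈ 18.838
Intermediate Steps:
r = -25/12 (r = -25*1/12 = -25/12 ≈ -2.0833)
u = 625/144 (u = (-25/12)² = 625/144 ≈ 4.3403)
u² = (625/144)² = 390625/20736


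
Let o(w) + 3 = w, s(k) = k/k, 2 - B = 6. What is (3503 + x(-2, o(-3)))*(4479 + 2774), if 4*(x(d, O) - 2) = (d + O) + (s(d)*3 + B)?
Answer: 101621783/4 ≈ 2.5405e+7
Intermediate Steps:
B = -4 (B = 2 - 1*6 = 2 - 6 = -4)
s(k) = 1
o(w) = -3 + w
x(d, O) = 7/4 + O/4 + d/4 (x(d, O) = 2 + ((d + O) + (1*3 - 4))/4 = 2 + ((O + d) + (3 - 4))/4 = 2 + ((O + d) - 1)/4 = 2 + (-1 + O + d)/4 = 2 + (-1/4 + O/4 + d/4) = 7/4 + O/4 + d/4)
(3503 + x(-2, o(-3)))*(4479 + 2774) = (3503 + (7/4 + (-3 - 3)/4 + (1/4)*(-2)))*(4479 + 2774) = (3503 + (7/4 + (1/4)*(-6) - 1/2))*7253 = (3503 + (7/4 - 3/2 - 1/2))*7253 = (3503 - 1/4)*7253 = (14011/4)*7253 = 101621783/4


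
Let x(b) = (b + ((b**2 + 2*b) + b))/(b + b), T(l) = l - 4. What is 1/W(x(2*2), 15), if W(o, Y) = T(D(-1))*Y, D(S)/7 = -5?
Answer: -1/585 ≈ -0.0017094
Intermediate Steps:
D(S) = -35 (D(S) = 7*(-5) = -35)
T(l) = -4 + l
x(b) = (b**2 + 4*b)/(2*b) (x(b) = (b + (b**2 + 3*b))/((2*b)) = (b**2 + 4*b)*(1/(2*b)) = (b**2 + 4*b)/(2*b))
W(o, Y) = -39*Y (W(o, Y) = (-4 - 35)*Y = -39*Y)
1/W(x(2*2), 15) = 1/(-39*15) = 1/(-585) = -1/585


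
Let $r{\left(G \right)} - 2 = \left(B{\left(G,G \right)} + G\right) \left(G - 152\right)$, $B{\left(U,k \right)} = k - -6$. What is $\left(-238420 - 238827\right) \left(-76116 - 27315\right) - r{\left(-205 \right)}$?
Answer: $49361990227$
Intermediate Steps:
$B{\left(U,k \right)} = 6 + k$ ($B{\left(U,k \right)} = k + 6 = 6 + k$)
$r{\left(G \right)} = 2 + \left(-152 + G\right) \left(6 + 2 G\right)$ ($r{\left(G \right)} = 2 + \left(\left(6 + G\right) + G\right) \left(G - 152\right) = 2 + \left(6 + 2 G\right) \left(-152 + G\right) = 2 + \left(-152 + G\right) \left(6 + 2 G\right)$)
$\left(-238420 - 238827\right) \left(-76116 - 27315\right) - r{\left(-205 \right)} = \left(-238420 - 238827\right) \left(-76116 - 27315\right) - \left(-910 - -61090 + 2 \left(-205\right)^{2}\right) = \left(-477247\right) \left(-103431\right) - \left(-910 + 61090 + 2 \cdot 42025\right) = 49362134457 - \left(-910 + 61090 + 84050\right) = 49362134457 - 144230 = 49361990227$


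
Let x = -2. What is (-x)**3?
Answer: 8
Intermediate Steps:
(-x)**3 = (-1*(-2))**3 = 2**3 = 8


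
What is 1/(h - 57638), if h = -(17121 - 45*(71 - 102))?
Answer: -1/76154 ≈ -1.3131e-5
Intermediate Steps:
h = -18516 (h = -(17121 - 45*(-31)) = -(17121 - 1*(-1395)) = -(17121 + 1395) = -1*18516 = -18516)
1/(h - 57638) = 1/(-18516 - 57638) = 1/(-76154) = -1/76154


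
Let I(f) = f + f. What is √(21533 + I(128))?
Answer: 9*√269 ≈ 147.61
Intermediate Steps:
I(f) = 2*f
√(21533 + I(128)) = √(21533 + 2*128) = √(21533 + 256) = √21789 = 9*√269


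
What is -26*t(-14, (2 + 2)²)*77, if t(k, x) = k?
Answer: 28028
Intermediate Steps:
-26*t(-14, (2 + 2)²)*77 = -26*(-14)*77 = 364*77 = 28028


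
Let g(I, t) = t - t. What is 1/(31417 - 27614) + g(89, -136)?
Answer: 1/3803 ≈ 0.00026295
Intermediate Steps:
g(I, t) = 0
1/(31417 - 27614) + g(89, -136) = 1/(31417 - 27614) + 0 = 1/3803 + 0 = 1/3803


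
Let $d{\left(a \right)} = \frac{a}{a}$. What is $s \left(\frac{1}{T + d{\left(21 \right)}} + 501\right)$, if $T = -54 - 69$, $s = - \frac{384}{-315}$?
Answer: $\frac{3911744}{6405} \approx 610.73$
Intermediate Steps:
$d{\left(a \right)} = 1$
$s = \frac{128}{105}$ ($s = \left(-384\right) \left(- \frac{1}{315}\right) = \frac{128}{105} \approx 1.219$)
$T = -123$ ($T = -54 - 69 = -123$)
$s \left(\frac{1}{T + d{\left(21 \right)}} + 501\right) = \frac{128 \left(\frac{1}{-123 + 1} + 501\right)}{105} = \frac{128 \left(\frac{1}{-122} + 501\right)}{105} = \frac{128 \left(- \frac{1}{122} + 501\right)}{105} = \frac{128}{105} \cdot \frac{61121}{122} = \frac{3911744}{6405}$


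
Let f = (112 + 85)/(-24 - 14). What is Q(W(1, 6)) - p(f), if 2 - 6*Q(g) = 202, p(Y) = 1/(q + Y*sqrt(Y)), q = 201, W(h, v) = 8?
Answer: -222485992316/6673587135 - 7486*I*sqrt(7486)/2224529045 ≈ -33.338 - 0.00029116*I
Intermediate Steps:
f = -197/38 (f = 197/(-38) = 197*(-1/38) = -197/38 ≈ -5.1842)
p(Y) = 1/(201 + Y**(3/2)) (p(Y) = 1/(201 + Y*sqrt(Y)) = 1/(201 + Y**(3/2)))
Q(g) = -100/3 (Q(g) = 1/3 - 1/6*202 = 1/3 - 101/3 = -100/3)
Q(W(1, 6)) - p(f) = -100/3 - 1/(201 + (-197/38)**(3/2)) = -100/3 - 1/(201 - 197*I*sqrt(7486)/1444)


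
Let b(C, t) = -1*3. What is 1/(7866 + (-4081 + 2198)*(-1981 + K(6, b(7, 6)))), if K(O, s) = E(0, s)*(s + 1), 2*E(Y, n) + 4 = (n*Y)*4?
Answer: 1/3730557 ≈ 2.6806e-7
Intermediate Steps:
b(C, t) = -3
E(Y, n) = -2 + 2*Y*n (E(Y, n) = -2 + ((n*Y)*4)/2 = -2 + ((Y*n)*4)/2 = -2 + (4*Y*n)/2 = -2 + 2*Y*n)
K(O, s) = -2 - 2*s (K(O, s) = (-2 + 2*0*s)*(s + 1) = (-2 + 0)*(1 + s) = -2*(1 + s) = -2 - 2*s)
1/(7866 + (-4081 + 2198)*(-1981 + K(6, b(7, 6)))) = 1/(7866 + (-4081 + 2198)*(-1981 + (-2 - 2*(-3)))) = 1/(7866 - 1883*(-1981 + (-2 + 6))) = 1/(7866 - 1883*(-1981 + 4)) = 1/(7866 - 1883*(-1977)) = 1/(7866 + 3722691) = 1/3730557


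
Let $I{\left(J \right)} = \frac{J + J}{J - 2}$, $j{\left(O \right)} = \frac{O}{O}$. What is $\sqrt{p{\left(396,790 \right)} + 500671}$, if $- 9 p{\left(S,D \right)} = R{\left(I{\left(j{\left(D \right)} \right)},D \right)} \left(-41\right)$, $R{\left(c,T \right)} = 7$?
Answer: $\frac{\sqrt{4506326}}{3} \approx 707.6$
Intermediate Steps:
$j{\left(O \right)} = 1$
$I{\left(J \right)} = \frac{2 J}{-2 + J}$
$p{\left(S,D \right)} = \frac{287}{9}$ ($p{\left(S,D \right)} = - \frac{7 \left(-41\right)}{9} = \left(- \frac{1}{9}\right) \left(-287\right) = \frac{287}{9}$)
$\sqrt{p{\left(396,790 \right)} + 500671} = \sqrt{\frac{287}{9} + 500671} = \sqrt{\frac{4506326}{9}} = \frac{\sqrt{4506326}}{3}$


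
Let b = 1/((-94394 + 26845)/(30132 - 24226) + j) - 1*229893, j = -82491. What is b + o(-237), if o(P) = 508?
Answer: -111769996327981/487259395 ≈ -2.2939e+5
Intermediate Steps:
b = -112017524100641/487259395 (b = 1/((-94394 + 26845)/(30132 - 24226) - 82491) - 1*229893 = 1/(-67549/5906 - 82491) - 229893 = 1/(-487259395/5906) - 229893 = -5906/487259395 - 229893 = -112017524100641/487259395 ≈ -2.2989e+5)
b + o(-237) = -112017524100641/487259395 + 508 = -111769996327981/487259395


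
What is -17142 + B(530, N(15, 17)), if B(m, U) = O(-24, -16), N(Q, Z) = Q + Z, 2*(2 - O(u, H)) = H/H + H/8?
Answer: -34279/2 ≈ -17140.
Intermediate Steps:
O(u, H) = 3/2 - H/16 (O(u, H) = 2 - (H/H + H/8)/2 = 2 - (1 + H*(1/8))/2 = 2 - (1 + H/8)/2 = 2 + (-1/2 - H/16) = 3/2 - H/16)
B(m, U) = 5/2 (B(m, U) = 3/2 - 1/16*(-16) = 3/2 + 1 = 5/2)
-17142 + B(530, N(15, 17)) = -17142 + 5/2 = -34279/2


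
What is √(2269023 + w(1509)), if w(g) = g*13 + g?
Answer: 3*√254461 ≈ 1513.3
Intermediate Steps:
w(g) = 14*g (w(g) = 13*g + g = 14*g)
√(2269023 + w(1509)) = √(2269023 + 14*1509) = √(2269023 + 21126) = √2290149 = 3*√254461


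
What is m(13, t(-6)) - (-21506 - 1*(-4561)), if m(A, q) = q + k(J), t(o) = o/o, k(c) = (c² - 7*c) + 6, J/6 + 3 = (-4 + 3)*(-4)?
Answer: 16946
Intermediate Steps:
J = 6 (J = -18 + 6*((-4 + 3)*(-4)) = -18 + 6*(-1*(-4)) = -18 + 6*4 = -18 + 24 = 6)
k(c) = 6 + c² - 7*c
t(o) = 1
m(A, q) = q (m(A, q) = q + (6 + 6² - 7*6) = q + (6 + 36 - 42) = q + 0 = q)
m(13, t(-6)) - (-21506 - 1*(-4561)) = 1 - (-21506 - 1*(-4561)) = 1 - (-21506 + 4561) = 1 - 1*(-16945) = 1 + 16945 = 16946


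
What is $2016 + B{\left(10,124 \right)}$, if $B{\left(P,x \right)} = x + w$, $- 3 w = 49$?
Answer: $\frac{6371}{3} \approx 2123.7$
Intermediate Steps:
$w = - \frac{49}{3}$ ($w = \left(- \frac{1}{3}\right) 49 = - \frac{49}{3} \approx -16.333$)
$B{\left(P,x \right)} = - \frac{49}{3} + x$ ($B{\left(P,x \right)} = x - \frac{49}{3} = - \frac{49}{3} + x$)
$2016 + B{\left(10,124 \right)} = 2016 + \left(- \frac{49}{3} + 124\right) = 2016 + \frac{323}{3} = \frac{6371}{3}$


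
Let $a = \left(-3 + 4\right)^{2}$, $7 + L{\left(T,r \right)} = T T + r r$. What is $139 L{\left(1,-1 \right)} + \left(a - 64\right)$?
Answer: $-758$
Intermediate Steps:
$L{\left(T,r \right)} = -7 + T^{2} + r^{2}$ ($L{\left(T,r \right)} = -7 + \left(T T + r r\right) = -7 + \left(T^{2} + r^{2}\right) = -7 + T^{2} + r^{2}$)
$a = 1$ ($a = 1^{2} = 1$)
$139 L{\left(1,-1 \right)} + \left(a - 64\right) = 139 \left(-7 + 1^{2} + \left(-1\right)^{2}\right) + \left(1 - 64\right) = 139 \left(-7 + 1 + 1\right) - 63 = 139 \left(-5\right) - 63 = -695 - 63 = -758$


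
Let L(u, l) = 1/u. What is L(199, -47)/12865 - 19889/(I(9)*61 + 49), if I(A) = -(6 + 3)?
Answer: 10183705103/256013500 ≈ 39.778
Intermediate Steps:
I(A) = -9 (I(A) = -1*9 = -9)
L(199, -47)/12865 - 19889/(I(9)*61 + 49) = 1/(199*12865) - 19889/(-9*61 + 49) = (1/199)*(1/12865) - 19889/(-549 + 49) = 1/2560135 - 19889/(-500) = 1/2560135 - 19889*(-1/500) = 1/2560135 + 19889/500 = 10183705103/256013500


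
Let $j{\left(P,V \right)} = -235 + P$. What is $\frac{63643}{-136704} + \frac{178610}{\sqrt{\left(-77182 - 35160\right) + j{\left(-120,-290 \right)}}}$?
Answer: $- \frac{63643}{136704} - \frac{178610 i \sqrt{112697}}{112697} \approx -0.46555 - 532.05 i$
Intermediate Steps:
$\frac{63643}{-136704} + \frac{178610}{\sqrt{\left(-77182 - 35160\right) + j{\left(-120,-290 \right)}}} = \frac{63643}{-136704} + \frac{178610}{\sqrt{\left(-77182 - 35160\right) - 355}} = 63643 \left(- \frac{1}{136704}\right) + \frac{178610}{\sqrt{\left(-77182 - 35160\right) - 355}} = - \frac{63643}{136704} + \frac{178610}{\sqrt{-112342 - 355}} = - \frac{63643}{136704} + \frac{178610}{\sqrt{-112697}} = - \frac{63643}{136704} + \frac{178610}{i \sqrt{112697}} = - \frac{63643}{136704} + 178610 \left(- \frac{i \sqrt{112697}}{112697}\right) = - \frac{63643}{136704} - \frac{178610 i \sqrt{112697}}{112697}$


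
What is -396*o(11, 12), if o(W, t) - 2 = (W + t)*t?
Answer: -110088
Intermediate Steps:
o(W, t) = 2 + t*(W + t) (o(W, t) = 2 + (W + t)*t = 2 + t*(W + t))
-396*o(11, 12) = -396*(2 + 12² + 11*12) = -396*(2 + 144 + 132) = -396*278 = -110088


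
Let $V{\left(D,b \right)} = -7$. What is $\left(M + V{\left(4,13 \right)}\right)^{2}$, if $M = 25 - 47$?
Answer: $841$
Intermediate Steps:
$M = -22$ ($M = 25 - 47 = -22$)
$\left(M + V{\left(4,13 \right)}\right)^{2} = \left(-22 - 7\right)^{2} = \left(-29\right)^{2} = 841$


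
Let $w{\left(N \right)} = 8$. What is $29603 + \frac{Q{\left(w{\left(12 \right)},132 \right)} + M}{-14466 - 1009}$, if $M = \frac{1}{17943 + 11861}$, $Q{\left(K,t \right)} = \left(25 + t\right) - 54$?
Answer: $\frac{13653400820887}{461216900} \approx 29603.0$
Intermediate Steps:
$Q{\left(K,t \right)} = -29 + t$ ($Q{\left(K,t \right)} = \left(25 + t\right) - 54 = -29 + t$)
$M = \frac{1}{29804} \approx 3.3553 \cdot 10^{-5}$
$29603 + \frac{Q{\left(w{\left(12 \right)},132 \right)} + M}{-14466 - 1009} = 29603 + \frac{\left(-29 + 132\right) + \frac{1}{29804}}{-14466 - 1009} = 29603 + \frac{103 + \frac{1}{29804}}{-15475} = 29603 + \frac{3069813}{29804} \left(- \frac{1}{15475}\right) = 29603 - \frac{3069813}{461216900} = \frac{13653400820887}{461216900}$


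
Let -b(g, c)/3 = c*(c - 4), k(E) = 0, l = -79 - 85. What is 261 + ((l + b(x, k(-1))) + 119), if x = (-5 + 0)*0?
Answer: 216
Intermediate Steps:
l = -164
x = 0 (x = -5*0 = 0)
b(g, c) = -3*c*(-4 + c) (b(g, c) = -3*c*(c - 4) = -3*c*(-4 + c))
261 + ((l + b(x, k(-1))) + 119) = 261 + ((-164 + 3*0*(4 - 1*0)) + 119) = 261 + ((-164 + 3*0*(4 + 0)) + 119) = 261 + ((-164 + 3*0*4) + 119) = 261 + ((-164 + 0) + 119) = 261 + (-164 + 119) = 261 - 45 = 216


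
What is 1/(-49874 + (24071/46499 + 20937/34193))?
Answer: -1589940307/79294886262052 ≈ -2.0051e-5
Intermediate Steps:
1/(-49874 + (24071/46499 + 20937/34193)) = 1/(-49874 + 1796609266/1589940307) = 1/(-79294886262052/1589940307) = -1589940307/79294886262052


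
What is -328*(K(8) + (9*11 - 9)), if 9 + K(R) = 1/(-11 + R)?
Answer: -79376/3 ≈ -26459.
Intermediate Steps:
K(R) = -9 + 1/(-11 + R)
-328*(K(8) + (9*11 - 9)) = -328*((100 - 9*8)/(-11 + 8) + (9*11 - 9)) = -328*((100 - 72)/(-3) + (99 - 9)) = -328*(-⅓*28 + 90) = -328*(-28/3 + 90) = -328*242/3 = -79376/3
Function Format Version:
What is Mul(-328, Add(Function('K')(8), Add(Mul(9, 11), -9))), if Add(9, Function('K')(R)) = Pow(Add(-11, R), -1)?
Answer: Rational(-79376, 3) ≈ -26459.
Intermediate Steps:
Function('K')(R) = Add(-9, Pow(Add(-11, R), -1))
Mul(-328, Add(Function('K')(8), Add(Mul(9, 11), -9))) = Mul(-328, Add(Mul(Pow(Add(-11, 8), -1), Add(100, Mul(-9, 8))), Add(Mul(9, 11), -9))) = Mul(-328, Add(Mul(Pow(-3, -1), Add(100, -72)), Add(99, -9))) = Mul(-328, Add(Mul(Rational(-1, 3), 28), 90)) = Mul(-328, Add(Rational(-28, 3), 90)) = Mul(-328, Rational(242, 3)) = Rational(-79376, 3)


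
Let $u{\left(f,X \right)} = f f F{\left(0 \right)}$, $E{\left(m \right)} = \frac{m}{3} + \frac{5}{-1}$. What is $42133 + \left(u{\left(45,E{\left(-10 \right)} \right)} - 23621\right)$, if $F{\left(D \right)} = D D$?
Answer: $18512$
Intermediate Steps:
$F{\left(D \right)} = D^{2}$
$E{\left(m \right)} = -5 + \frac{m}{3}$ ($E{\left(m \right)} = m \frac{1}{3} + 5 \left(-1\right) = \frac{m}{3} - 5 = -5 + \frac{m}{3}$)
$u{\left(f,X \right)} = 0$ ($u{\left(f,X \right)} = f f 0^{2} = f^{2} \cdot 0 = 0$)
$42133 + \left(u{\left(45,E{\left(-10 \right)} \right)} - 23621\right) = 42133 + \left(0 - 23621\right) = 42133 - 23621 = 18512$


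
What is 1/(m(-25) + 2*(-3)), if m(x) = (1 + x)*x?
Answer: 1/594 ≈ 0.0016835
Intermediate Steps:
m(x) = x*(1 + x)
1/(m(-25) + 2*(-3)) = 1/(-25*(1 - 25) + 2*(-3)) = 1/(-25*(-24) - 6) = 1/(600 - 6) = 1/594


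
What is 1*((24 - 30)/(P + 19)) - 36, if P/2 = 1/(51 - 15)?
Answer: -12456/343 ≈ -36.315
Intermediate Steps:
P = 1/18 (P = 2/(51 - 15) = 2/36 = 2*(1/36) = 1/18 ≈ 0.055556)
1*((24 - 30)/(P + 19)) - 36 = 1*((24 - 30)/(1/18 + 19)) - 36 = 1*(-6/343/18) - 36 = 1*(-6*18/343) - 36 = 1*(-108/343) - 36 = -108/343 - 36 = -12456/343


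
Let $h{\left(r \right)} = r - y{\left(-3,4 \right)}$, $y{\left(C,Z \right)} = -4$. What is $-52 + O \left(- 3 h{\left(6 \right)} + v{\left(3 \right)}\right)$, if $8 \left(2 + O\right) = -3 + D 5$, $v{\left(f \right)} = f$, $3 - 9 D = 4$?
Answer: $14$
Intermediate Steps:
$D = - \frac{1}{9}$ ($D = \frac{1}{3} - \frac{4}{9} = - \frac{1}{9} \approx -0.11111$)
$h{\left(r \right)} = 4 + r$ ($h{\left(r \right)} = r - -4 = r + 4 = 4 + r$)
$O = - \frac{22}{9}$ ($O = -2 + \frac{-3 - \frac{5}{9}}{8} = -2 + \frac{1}{8} \left(- \frac{32}{9}\right) = -2 - \frac{4}{9} = - \frac{22}{9} \approx -2.4444$)
$-52 + O \left(- 3 h{\left(6 \right)} + v{\left(3 \right)}\right) = -52 - \frac{22 \left(- 3 \left(4 + 6\right) + 3\right)}{9} = -52 - \frac{22 \left(\left(-3\right) 10 + 3\right)}{9} = -52 - \frac{22 \left(-30 + 3\right)}{9} = -52 - -66 = -52 + 66 = 14$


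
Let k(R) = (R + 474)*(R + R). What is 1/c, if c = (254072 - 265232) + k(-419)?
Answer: -1/57250 ≈ -1.7467e-5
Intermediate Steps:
k(R) = 2*R*(474 + R) (k(R) = (474 + R)*(2*R) = 2*R*(474 + R))
c = -57250 (c = (254072 - 265232) + 2*(-419)*(474 - 419) = -11160 + 2*(-419)*55 = -11160 - 46090 = -57250)
1/c = 1/(-57250) = -1/57250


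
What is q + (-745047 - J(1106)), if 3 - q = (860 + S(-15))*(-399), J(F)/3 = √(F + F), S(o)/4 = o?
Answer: -425844 - 6*√553 ≈ -4.2599e+5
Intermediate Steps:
S(o) = 4*o
J(F) = 3*√2*√F (J(F) = 3*√(F + F) = 3*√(2*F) = 3*(√2*√F) = 3*√2*√F)
q = 319203 (q = 3 - (860 + 4*(-15))*(-399) = 3 - (860 - 60)*(-399) = 3 - 800*(-399) = 3 - 1*(-319200) = 3 + 319200 = 319203)
q + (-745047 - J(1106)) = 319203 + (-745047 - 3*√2*√1106) = 319203 + (-745047 - 6*√553) = -425844 - 6*√553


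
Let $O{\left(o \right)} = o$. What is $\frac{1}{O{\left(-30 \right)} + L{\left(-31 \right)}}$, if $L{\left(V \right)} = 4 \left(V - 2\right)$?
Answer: $- \frac{1}{162} \approx -0.0061728$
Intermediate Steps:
$L{\left(V \right)} = -8 + 4 V$ ($L{\left(V \right)} = 4 \left(-2 + V\right) = -8 + 4 V$)
$\frac{1}{O{\left(-30 \right)} + L{\left(-31 \right)}} = \frac{1}{-30 + \left(-8 + 4 \left(-31\right)\right)} = \frac{1}{-30 - 132} = \frac{1}{-162} = - \frac{1}{162}$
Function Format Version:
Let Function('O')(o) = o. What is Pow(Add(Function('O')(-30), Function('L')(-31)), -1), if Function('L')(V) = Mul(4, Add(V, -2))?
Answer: Rational(-1, 162) ≈ -0.0061728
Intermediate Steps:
Function('L')(V) = Add(-8, Mul(4, V)) (Function('L')(V) = Mul(4, Add(-2, V)) = Add(-8, Mul(4, V)))
Pow(Add(Function('O')(-30), Function('L')(-31)), -1) = Pow(Add(-30, Add(-8, Mul(4, -31))), -1) = Pow(Add(-30, Add(-8, -124)), -1) = Pow(Add(-30, -132), -1) = Pow(-162, -1) = Rational(-1, 162)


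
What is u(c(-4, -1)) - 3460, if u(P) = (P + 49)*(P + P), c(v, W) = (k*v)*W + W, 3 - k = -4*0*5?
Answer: -2140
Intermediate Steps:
k = 3 (k = 3 - (-4*0)*5 = 3 - 0*5 = 3 - 1*0 = 3 + 0 = 3)
c(v, W) = W + 3*W*v (c(v, W) = (3*v)*W + W = 3*W*v + W = W + 3*W*v)
u(P) = 2*P*(49 + P) (u(P) = (49 + P)*(2*P) = 2*P*(49 + P))
u(c(-4, -1)) - 3460 = 2*(-(1 + 3*(-4)))*(49 - (1 + 3*(-4))) - 3460 = 2*(-(1 - 12))*(49 - (1 - 12)) - 3460 = 2*(-1*(-11))*(49 - 1*(-11)) - 3460 = 2*11*(49 + 11) - 3460 = 2*11*60 - 3460 = 1320 - 3460 = -2140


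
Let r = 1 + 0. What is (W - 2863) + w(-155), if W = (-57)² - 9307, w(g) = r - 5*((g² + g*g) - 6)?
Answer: -249140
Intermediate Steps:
r = 1
w(g) = 31 - 10*g² (w(g) = 1 - 5*((g² + g*g) - 6) = 1 - 5*((g² + g²) - 6) = 1 - 5*(2*g² - 6) = 1 - 5*(-6 + 2*g²) = 1 + (30 - 10*g²) = 31 - 10*g²)
W = -6058 (W = 3249 - 9307 = -6058)
(W - 2863) + w(-155) = (-6058 - 2863) + (31 - 10*(-155)²) = -8921 + (31 - 10*24025) = -8921 + (31 - 240250) = -8921 - 240219 = -249140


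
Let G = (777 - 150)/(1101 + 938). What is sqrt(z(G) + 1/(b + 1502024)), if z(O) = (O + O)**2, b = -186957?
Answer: sqrt(2719516547622053231)/2681421613 ≈ 0.61501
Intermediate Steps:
G = 627/2039 ≈ 0.30750
z(O) = 4*O**2 (z(O) = (2*O)**2 = 4*O**2)
sqrt(z(G) + 1/(b + 1502024)) = sqrt(4*(627/2039)**2 + 1/(-186957 + 1502024)) = sqrt(4*(393129/4157521) + 1/1315067) = sqrt(1572516/4157521 + 1/1315067) = sqrt(2067968056093/5467418668907) = sqrt(2719516547622053231)/2681421613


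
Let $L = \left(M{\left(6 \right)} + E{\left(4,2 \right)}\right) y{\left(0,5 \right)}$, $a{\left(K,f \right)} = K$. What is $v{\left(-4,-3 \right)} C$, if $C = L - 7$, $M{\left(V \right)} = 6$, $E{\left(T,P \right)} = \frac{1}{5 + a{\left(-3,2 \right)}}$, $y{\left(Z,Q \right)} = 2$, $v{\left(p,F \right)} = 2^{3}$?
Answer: $48$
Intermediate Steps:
$v{\left(p,F \right)} = 8$
$E{\left(T,P \right)} = \frac{1}{2}$ ($E{\left(T,P \right)} = \frac{1}{5 - 3} = \frac{1}{2}$)
$L = 13$ ($L = \left(6 + \frac{1}{2}\right) 2 = \frac{13}{2} \cdot 2 = 13$)
$C = 6$ ($C = 13 - 7 = 6$)
$v{\left(-4,-3 \right)} C = 8 \cdot 6 = 48$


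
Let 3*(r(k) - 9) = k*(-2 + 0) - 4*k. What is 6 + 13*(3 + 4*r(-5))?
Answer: 1033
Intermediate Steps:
r(k) = 9 - 2*k (r(k) = 9 + (k*(-2 + 0) - 4*k)/3 = 9 + (k*(-2) - 4*k)/3 = 9 + (-2*k - 4*k)/3 = 9 + (-6*k)/3 = 9 - 2*k)
6 + 13*(3 + 4*r(-5)) = 6 + 13*(3 + 4*(9 - 2*(-5))) = 6 + 13*(3 + 4*(9 + 10)) = 6 + 13*(3 + 4*19) = 6 + 13*(3 + 76) = 6 + 13*79 = 6 + 1027 = 1033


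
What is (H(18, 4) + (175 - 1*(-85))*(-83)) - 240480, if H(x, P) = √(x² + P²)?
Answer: -262060 + 2*√85 ≈ -2.6204e+5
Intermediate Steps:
H(x, P) = √(P² + x²)
(H(18, 4) + (175 - 1*(-85))*(-83)) - 240480 = (√(4² + 18²) + (175 - 1*(-85))*(-83)) - 240480 = (√(16 + 324) + (175 + 85)*(-83)) - 240480 = (√340 + 260*(-83)) - 240480 = (2*√85 - 21580) - 240480 = (-21580 + 2*√85) - 240480 = -262060 + 2*√85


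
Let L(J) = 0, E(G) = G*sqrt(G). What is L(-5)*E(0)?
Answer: 0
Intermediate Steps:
E(G) = G**(3/2)
L(-5)*E(0) = 0*0**(3/2) = 0*0 = 0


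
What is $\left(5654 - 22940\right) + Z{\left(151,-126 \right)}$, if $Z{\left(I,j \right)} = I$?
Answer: $-17135$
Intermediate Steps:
$\left(5654 - 22940\right) + Z{\left(151,-126 \right)} = \left(5654 - 22940\right) + 151 = -17286 + 151 = -17135$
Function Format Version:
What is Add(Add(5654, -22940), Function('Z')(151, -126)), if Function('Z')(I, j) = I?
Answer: -17135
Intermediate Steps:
Add(Add(5654, -22940), Function('Z')(151, -126)) = Add(Add(5654, -22940), 151) = Add(-17286, 151) = -17135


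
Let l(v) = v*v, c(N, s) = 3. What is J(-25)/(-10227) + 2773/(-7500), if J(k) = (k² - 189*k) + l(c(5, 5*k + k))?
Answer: -22850657/25567500 ≈ -0.89374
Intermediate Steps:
l(v) = v²
J(k) = 9 + k² - 189*k (J(k) = (k² - 189*k) + 3² = (k² - 189*k) + 9 = 9 + k² - 189*k)
J(-25)/(-10227) + 2773/(-7500) = (9 + (-25)² - 189*(-25))/(-10227) + 2773/(-7500) = (9 + 625 + 4725)*(-1/10227) + 2773*(-1/7500) = 5359*(-1/10227) - 2773/7500 = -5359/10227 - 2773/7500 = -22850657/25567500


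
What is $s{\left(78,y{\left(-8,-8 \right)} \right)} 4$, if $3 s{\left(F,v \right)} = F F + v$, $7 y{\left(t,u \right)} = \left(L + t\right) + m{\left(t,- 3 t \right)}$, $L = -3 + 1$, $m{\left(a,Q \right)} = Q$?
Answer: $\frac{24344}{3} \approx 8114.7$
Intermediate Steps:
$L = -2$
$y{\left(t,u \right)} = - \frac{2}{7} - \frac{2 t}{7}$ ($y{\left(t,u \right)} = \frac{\left(-2 + t\right) - 3 t}{7} = \frac{-2 - 2 t}{7} = - \frac{2}{7} - \frac{2 t}{7}$)
$s{\left(F,v \right)} = \frac{v}{3} + \frac{F^{2}}{3}$ ($s{\left(F,v \right)} = \frac{F F + v}{3} = \frac{F^{2} + v}{3} = \frac{v + F^{2}}{3} = \frac{v}{3} + \frac{F^{2}}{3}$)
$s{\left(78,y{\left(-8,-8 \right)} \right)} 4 = \left(\frac{- \frac{2}{7} - - \frac{16}{7}}{3} + \frac{78^{2}}{3}\right) 4 = \left(\frac{- \frac{2}{7} + \frac{16}{7}}{3} + \frac{1}{3} \cdot 6084\right) 4 = \left(\frac{1}{3} \cdot 2 + 2028\right) 4 = \left(\frac{2}{3} + 2028\right) 4 = \frac{6086}{3} \cdot 4 = \frac{24344}{3}$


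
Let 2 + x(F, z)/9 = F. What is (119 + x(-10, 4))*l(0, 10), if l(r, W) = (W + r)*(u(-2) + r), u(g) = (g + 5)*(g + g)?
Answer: -1320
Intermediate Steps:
u(g) = 2*g*(5 + g) (u(g) = (5 + g)*(2*g) = 2*g*(5 + g))
x(F, z) = -18 + 9*F
l(r, W) = (-12 + r)*(W + r) (l(r, W) = (W + r)*(2*(-2)*(5 - 2) + r) = (W + r)*(2*(-2)*3 + r) = (W + r)*(-12 + r) = (-12 + r)*(W + r))
(119 + x(-10, 4))*l(0, 10) = (119 + (-18 + 9*(-10)))*(0**2 - 12*10 - 12*0 + 10*0) = (119 + (-18 - 90))*(0 - 120 + 0 + 0) = (119 - 108)*(-120) = 11*(-120) = -1320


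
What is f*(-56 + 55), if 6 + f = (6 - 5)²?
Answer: 5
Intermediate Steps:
f = -5 (f = -6 + (6 - 5)² = -6 + 1² = -6 + 1 = -5)
f*(-56 + 55) = -5*(-56 + 55) = -5*(-1) = 5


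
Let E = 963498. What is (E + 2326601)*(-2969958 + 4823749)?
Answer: 6099155915309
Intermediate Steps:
(E + 2326601)*(-2969958 + 4823749) = (963498 + 2326601)*(-2969958 + 4823749) = 3290099*1853791 = 6099155915309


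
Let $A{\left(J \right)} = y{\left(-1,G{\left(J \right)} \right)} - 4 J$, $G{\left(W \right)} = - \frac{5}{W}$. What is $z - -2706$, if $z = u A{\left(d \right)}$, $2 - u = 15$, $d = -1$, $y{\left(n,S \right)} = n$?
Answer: $2667$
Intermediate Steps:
$A{\left(J \right)} = -1 - 4 J$
$u = -13$ ($u = 2 - 15 = -13$)
$z = -39$ ($z = - 13 \left(-1 - -4\right) = - 13 \left(-1 + 4\right) = \left(-13\right) 3 = -39$)
$z - -2706 = -39 - -2706 = -39 + 2706 = 2667$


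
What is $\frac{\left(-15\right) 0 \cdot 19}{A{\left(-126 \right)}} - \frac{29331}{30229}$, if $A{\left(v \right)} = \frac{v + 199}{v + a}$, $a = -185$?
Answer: $- \frac{29331}{30229} \approx -0.97029$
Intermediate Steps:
$A{\left(v \right)} = \frac{199 + v}{-185 + v}$ ($A{\left(v \right)} = \frac{v + 199}{v - 185} = \frac{199 + v}{-185 + v}$)
$\frac{\left(-15\right) 0 \cdot 19}{A{\left(-126 \right)}} - \frac{29331}{30229} = \frac{\left(-15\right) 0 \cdot 19}{\frac{1}{-185 - 126} \left(199 - 126\right)} - \frac{29331}{30229} = \frac{0 \cdot 19}{\frac{1}{-311} \cdot 73} - \frac{29331}{30229} = \frac{0}{\left(- \frac{1}{311}\right) 73} - \frac{29331}{30229} = \frac{0}{- \frac{73}{311}} - \frac{29331}{30229} = 0 \left(- \frac{311}{73}\right) - \frac{29331}{30229} = 0 - \frac{29331}{30229} = - \frac{29331}{30229}$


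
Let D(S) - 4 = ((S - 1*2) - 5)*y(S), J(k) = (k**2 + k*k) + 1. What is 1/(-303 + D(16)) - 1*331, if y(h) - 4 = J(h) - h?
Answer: -1393509/4210 ≈ -331.00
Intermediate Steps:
J(k) = 1 + 2*k**2 (J(k) = (k**2 + k**2) + 1 = 2*k**2 + 1 = 1 + 2*k**2)
y(h) = 5 - h + 2*h**2 (y(h) = 4 + ((1 + 2*h**2) - h) = 4 + (1 - h + 2*h**2) = 5 - h + 2*h**2)
D(S) = 4 + (-7 + S)*(5 - S + 2*S**2) (D(S) = 4 + ((S - 1*2) - 5)*(5 - S + 2*S**2) = 4 + ((S - 2) - 5)*(5 - S + 2*S**2) = 4 + ((-2 + S) - 5)*(5 - S + 2*S**2) = 4 + (-7 + S)*(5 - S + 2*S**2))
1/(-303 + D(16)) - 1*331 = 1/(-303 + (-31 - 15*16**2 + 2*16**3 + 12*16)) - 1*331 = 1/(-303 + (-31 - 15*256 + 2*4096 + 192)) - 331 = 1/(-303 + (-31 - 3840 + 8192 + 192)) - 331 = 1/(-303 + 4513) - 331 = 1/4210 - 331 = -1393509/4210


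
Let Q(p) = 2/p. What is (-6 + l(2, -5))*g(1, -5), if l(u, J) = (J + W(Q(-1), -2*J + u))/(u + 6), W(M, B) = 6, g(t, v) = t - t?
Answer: 0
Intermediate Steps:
g(t, v) = 0
l(u, J) = (6 + J)/(6 + u) (l(u, J) = (J + 6)/(u + 6) = (6 + J)/(6 + u))
(-6 + l(2, -5))*g(1, -5) = (-6 + (6 - 5)/(6 + 2))*0 = (-6 + 1/8)*0 = -47/8*0 = 0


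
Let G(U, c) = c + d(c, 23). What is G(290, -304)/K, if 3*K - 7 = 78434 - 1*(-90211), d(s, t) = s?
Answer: -456/42163 ≈ -0.010815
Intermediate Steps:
K = 168652/3 (K = 7/3 + (78434 - 1*(-90211))/3 = 7/3 + (78434 + 90211)/3 = 7/3 + (⅓)*168645 = 7/3 + 56215 = 168652/3 ≈ 56217.)
G(U, c) = 2*c (G(U, c) = c + c = 2*c)
G(290, -304)/K = (2*(-304))/(168652/3) = -608*3/168652 = -456/42163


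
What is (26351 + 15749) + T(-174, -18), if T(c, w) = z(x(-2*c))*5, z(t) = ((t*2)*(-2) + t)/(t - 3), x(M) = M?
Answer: 967952/23 ≈ 42085.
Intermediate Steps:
z(t) = -3*t/(-3 + t) (z(t) = ((2*t)*(-2) + t)/(-3 + t) = (-4*t + t)/(-3 + t) = (-3*t)/(-3 + t) = -3*t/(-3 + t))
T(c, w) = 30*c/(-3 - 2*c) (T(c, w) = -3*(-2*c)/(-3 - 2*c)*5 = (6*c/(-3 - 2*c))*5 = 30*c/(-3 - 2*c))
(26351 + 15749) + T(-174, -18) = (26351 + 15749) - 30*(-174)/(3 + 2*(-174)) = 42100 - 30*(-174)/(3 - 348) = 42100 - 30*(-174)/(-345) = 42100 - 30*(-174)*(-1/345) = 42100 - 348/23 = 967952/23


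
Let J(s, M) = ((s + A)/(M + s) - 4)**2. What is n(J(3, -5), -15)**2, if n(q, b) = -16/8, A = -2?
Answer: 4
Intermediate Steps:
J(s, M) = (-4 + (-2 + s)/(M + s))**2 (J(s, M) = ((s - 2)/(M + s) - 4)**2 = ((-2 + s)/(M + s) - 4)**2 = (-4 + (-2 + s)/(M + s))**2)
n(q, b) = -2 (n(q, b) = -16*1/8 = -2)
n(J(3, -5), -15)**2 = (-2)**2 = 4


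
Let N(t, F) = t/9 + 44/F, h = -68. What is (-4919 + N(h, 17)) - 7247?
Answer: -1862158/153 ≈ -12171.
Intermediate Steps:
N(t, F) = 44/F + t/9 (N(t, F) = t*(⅑) + 44/F = t/9 + 44/F = 44/F + t/9)
(-4919 + N(h, 17)) - 7247 = (-4919 + (44/17 + (⅑)*(-68))) - 7247 = (-4919 + (44*(1/17) - 68/9)) - 7247 = (-4919 + (44/17 - 68/9)) - 7247 = (-4919 - 760/153) - 7247 = -753367/153 - 7247 = -1862158/153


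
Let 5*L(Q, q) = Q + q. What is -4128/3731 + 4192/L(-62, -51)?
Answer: -78668224/421603 ≈ -186.59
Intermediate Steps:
L(Q, q) = Q/5 + q/5 (L(Q, q) = (Q + q)/5 = Q/5 + q/5)
-4128/3731 + 4192/L(-62, -51) = -4128/3731 + 4192/((⅕)*(-62) + (⅕)*(-51)) = -4128*1/3731 + 4192/(-62/5 - 51/5) = -4128/3731 + 4192/(-113/5) = -4128/3731 + 4192*(-5/113) = -4128/3731 - 20960/113 = -78668224/421603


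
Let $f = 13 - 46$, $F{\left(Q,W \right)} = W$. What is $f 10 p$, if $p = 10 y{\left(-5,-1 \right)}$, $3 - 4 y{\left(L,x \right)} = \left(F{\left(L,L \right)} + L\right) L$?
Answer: $38775$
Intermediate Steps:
$f = -33$
$y{\left(L,x \right)} = \frac{3}{4} - \frac{L^{2}}{2}$ ($y{\left(L,x \right)} = \frac{3}{4} - \frac{\left(L + L\right) L}{4} = \frac{3}{4} - \frac{2 L L}{4} = \frac{3}{4} - \frac{2 L^{2}}{4} = \frac{3}{4} - \frac{L^{2}}{2}$)
$p = - \frac{235}{2}$ ($p = 10 \left(\frac{3}{4} - \frac{\left(-5\right)^{2}}{2}\right) = 10 \left(\frac{3}{4} - \frac{25}{2}\right) = 10 \left(- \frac{47}{4}\right) = - \frac{235}{2} \approx -117.5$)
$f 10 p = \left(-33\right) 10 \left(- \frac{235}{2}\right) = \left(-330\right) \left(- \frac{235}{2}\right) = 38775$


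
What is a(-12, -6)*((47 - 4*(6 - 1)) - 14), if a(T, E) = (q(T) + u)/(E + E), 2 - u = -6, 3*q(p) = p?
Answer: -13/3 ≈ -4.3333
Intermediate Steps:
q(p) = p/3
u = 8 (u = 2 - 1*(-6) = 2 + 6 = 8)
a(T, E) = (8 + T/3)/(2*E) (a(T, E) = (T/3 + 8)/(E + E) = (8 + T/3)/((2*E)) = (8 + T/3)*(1/(2*E)) = (8 + T/3)/(2*E))
a(-12, -6)*((47 - 4*(6 - 1)) - 14) = ((⅙)*(24 - 12)/(-6))*((47 - 4*(6 - 1)) - 14) = ((⅙)*(-⅙)*12)*((47 - 4*5) - 14) = -((47 - 20) - 14)/3 = -(27 - 14)/3 = -⅓*13 = -13/3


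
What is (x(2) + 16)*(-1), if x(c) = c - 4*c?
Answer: -10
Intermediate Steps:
x(c) = -3*c
(x(2) + 16)*(-1) = (-3*2 + 16)*(-1) = (-6 + 16)*(-1) = 10*(-1) = -10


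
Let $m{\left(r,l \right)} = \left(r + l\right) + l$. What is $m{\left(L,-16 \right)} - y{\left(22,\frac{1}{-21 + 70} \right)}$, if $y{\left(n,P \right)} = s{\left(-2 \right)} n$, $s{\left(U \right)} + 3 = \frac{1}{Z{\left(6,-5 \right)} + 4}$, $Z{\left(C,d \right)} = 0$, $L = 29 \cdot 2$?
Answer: $\frac{173}{2} \approx 86.5$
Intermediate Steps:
$L = 58$
$m{\left(r,l \right)} = r + 2 l$ ($m{\left(r,l \right)} = \left(l + r\right) + l = r + 2 l$)
$s{\left(U \right)} = - \frac{11}{4}$ ($s{\left(U \right)} = -3 + \frac{1}{0 + 4} = -3 + \frac{1}{4} = - \frac{11}{4}$)
$y{\left(n,P \right)} = - \frac{11 n}{4}$
$m{\left(L,-16 \right)} - y{\left(22,\frac{1}{-21 + 70} \right)} = \left(58 + 2 \left(-16\right)\right) - \left(- \frac{11}{4}\right) 22 = \left(58 - 32\right) - - \frac{121}{2} = 26 + \frac{121}{2} = \frac{173}{2}$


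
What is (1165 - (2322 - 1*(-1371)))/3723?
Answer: -2528/3723 ≈ -0.67902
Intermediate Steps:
(1165 - (2322 - 1*(-1371)))/3723 = (1165 - (2322 + 1371))*(1/3723) = (1165 - 1*3693)*(1/3723) = (1165 - 3693)*(1/3723) = -2528*1/3723 = -2528/3723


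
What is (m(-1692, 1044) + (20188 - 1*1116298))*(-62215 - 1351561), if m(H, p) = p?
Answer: 1548178029216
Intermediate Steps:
(m(-1692, 1044) + (20188 - 1*1116298))*(-62215 - 1351561) = (1044 + (20188 - 1*1116298))*(-62215 - 1351561) = (1044 + (20188 - 1116298))*(-1413776) = (1044 - 1096110)*(-1413776) = -1095066*(-1413776) = 1548178029216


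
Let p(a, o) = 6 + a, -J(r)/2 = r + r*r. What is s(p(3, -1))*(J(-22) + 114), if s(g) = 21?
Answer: -17010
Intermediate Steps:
J(r) = -2*r - 2*r² (J(r) = -2*(r + r*r) = -2*(r + r²) = -2*r - 2*r²)
s(p(3, -1))*(J(-22) + 114) = 21*(-2*(-22)*(1 - 22) + 114) = 21*(-2*(-22)*(-21) + 114) = 21*(-924 + 114) = 21*(-810) = -17010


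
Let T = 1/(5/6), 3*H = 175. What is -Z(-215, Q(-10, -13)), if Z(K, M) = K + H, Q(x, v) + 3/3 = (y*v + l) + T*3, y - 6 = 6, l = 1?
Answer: 470/3 ≈ 156.67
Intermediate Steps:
y = 12 (y = 6 + 6 = 12)
H = 175/3 (H = (⅓)*175 = 175/3 ≈ 58.333)
T = 6/5 (T = 1/(5*(⅙)) = 1/(⅚) = 6/5 ≈ 1.2000)
Q(x, v) = 18/5 + 12*v (Q(x, v) = -1 + ((12*v + 1) + (6/5)*3) = -1 + ((1 + 12*v) + 18/5) = -1 + (23/5 + 12*v) = 18/5 + 12*v)
Z(K, M) = 175/3 + K (Z(K, M) = K + 175/3 = 175/3 + K)
-Z(-215, Q(-10, -13)) = -(175/3 - 215) = -1*(-470/3) = 470/3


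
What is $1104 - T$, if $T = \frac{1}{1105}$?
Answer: $\frac{1219919}{1105} \approx 1104.0$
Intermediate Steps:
$T = \frac{1}{1105} \approx 0.00090498$
$1104 - T = 1104 - \frac{1}{1105} = \frac{1219919}{1105}$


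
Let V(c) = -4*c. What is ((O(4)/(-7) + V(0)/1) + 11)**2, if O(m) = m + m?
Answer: 4761/49 ≈ 97.163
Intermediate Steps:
O(m) = 2*m
((O(4)/(-7) + V(0)/1) + 11)**2 = (((2*4)/(-7) - 4*0/1) + 11)**2 = ((8*(-1/7) + 0*1) + 11)**2 = ((-8/7 + 0) + 11)**2 = (-8/7 + 11)**2 = (69/7)**2 = 4761/49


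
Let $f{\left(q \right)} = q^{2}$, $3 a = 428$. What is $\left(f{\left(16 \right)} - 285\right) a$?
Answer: $- \frac{12412}{3} \approx -4137.3$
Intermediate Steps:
$a = \frac{428}{3}$ ($a = \frac{1}{3} \cdot 428 = \frac{428}{3} \approx 142.67$)
$\left(f{\left(16 \right)} - 285\right) a = \left(16^{2} - 285\right) \frac{428}{3} = \left(256 - 285\right) \frac{428}{3} = \left(-29\right) \frac{428}{3} = - \frac{12412}{3}$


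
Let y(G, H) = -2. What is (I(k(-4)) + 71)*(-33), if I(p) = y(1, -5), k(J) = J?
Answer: -2277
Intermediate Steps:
I(p) = -2
(I(k(-4)) + 71)*(-33) = (-2 + 71)*(-33) = 69*(-33) = -2277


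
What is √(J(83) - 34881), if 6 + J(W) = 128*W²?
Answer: √846905 ≈ 920.27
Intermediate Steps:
J(W) = -6 + 128*W²
√(J(83) - 34881) = √((-6 + 128*83²) - 34881) = √((-6 + 128*6889) - 34881) = √((-6 + 881792) - 34881) = √(881786 - 34881) = √846905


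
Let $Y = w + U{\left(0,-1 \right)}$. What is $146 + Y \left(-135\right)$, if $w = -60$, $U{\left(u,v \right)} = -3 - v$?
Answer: $8516$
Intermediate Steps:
$Y = -62$ ($Y = -60 - 2 = -62$)
$146 + Y \left(-135\right) = 146 - -8370 = 146 + 8370 = 8516$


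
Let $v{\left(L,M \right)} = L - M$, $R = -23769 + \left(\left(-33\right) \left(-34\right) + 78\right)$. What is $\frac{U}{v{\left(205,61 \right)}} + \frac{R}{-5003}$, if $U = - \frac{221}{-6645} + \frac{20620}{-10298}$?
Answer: $\frac{110859839262217}{24649656525360} \approx 4.4974$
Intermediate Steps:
$R = -22569$ ($R = -23769 + \left(1122 + 78\right) = -23769 + 1200 = -22569$)
$U = - \frac{67372021}{34215105}$ ($U = \left(-221\right) \left(- \frac{1}{6645}\right) + 20620 \left(- \frac{1}{10298}\right) = \frac{221}{6645} - \frac{10310}{5149} = - \frac{67372021}{34215105} \approx -1.9691$)
$\frac{U}{v{\left(205,61 \right)}} + \frac{R}{-5003} = - \frac{67372021}{34215105 \left(205 - 61\right)} - \frac{22569}{-5003} = - \frac{67372021}{34215105 \left(205 - 61\right)} - - \frac{22569}{5003} = - \frac{67372021}{34215105 \cdot 144} + \frac{22569}{5003} = \left(- \frac{67372021}{34215105}\right) \frac{1}{144} + \frac{22569}{5003} = - \frac{67372021}{4926975120} + \frac{22569}{5003} = \frac{110859839262217}{24649656525360}$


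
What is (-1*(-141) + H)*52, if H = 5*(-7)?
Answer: 5512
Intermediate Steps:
H = -35
(-1*(-141) + H)*52 = (-1*(-141) - 35)*52 = (141 - 35)*52 = 106*52 = 5512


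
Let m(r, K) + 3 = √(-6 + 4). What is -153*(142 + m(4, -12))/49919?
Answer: -21267/49919 - 153*I*√2/49919 ≈ -0.42603 - 0.0043345*I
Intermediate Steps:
m(r, K) = -3 + I*√2 (m(r, K) = -3 + √(-6 + 4) = -3 + √(-2) = -3 + I*√2)
-153*(142 + m(4, -12))/49919 = -153*(142 + (-3 + I*√2))/49919 = -153*(139 + I*√2)*(1/49919) = (-21267 - 153*I*√2)*(1/49919) = -21267/49919 - 153*I*√2/49919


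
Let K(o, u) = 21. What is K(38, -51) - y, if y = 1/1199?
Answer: 25178/1199 ≈ 20.999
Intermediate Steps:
y = 1/1199 ≈ 0.00083403
K(38, -51) - y = 21 - 1*1/1199 = 21 - 1/1199 = 25178/1199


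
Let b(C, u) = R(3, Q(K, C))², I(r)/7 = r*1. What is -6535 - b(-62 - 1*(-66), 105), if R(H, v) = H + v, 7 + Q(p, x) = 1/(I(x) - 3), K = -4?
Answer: -4094176/625 ≈ -6550.7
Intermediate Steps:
I(r) = 7*r (I(r) = 7*(r*1) = 7*r)
Q(p, x) = -7 + 1/(-3 + 7*x) (Q(p, x) = -7 + 1/(7*x - 3) = -7 + 1/(-3 + 7*x))
b(C, u) = (3 + (22 - 49*C)/(-3 + 7*C))²
-6535 - b(-62 - 1*(-66), 105) = -6535 - (13 - 28*(-62 - 1*(-66)))²/(-3 + 7*(-62 - 1*(-66)))² = -6535 - (13 - 28*(-62 + 66))²/(-3 + 7*(-62 + 66))² = -6535 - (13 - 28*4)²/(-3 + 7*4)² = -6535 - (13 - 112)²/(-3 + 28)² = -6535 - (-99)²/25² = -6535 - 9801/625 = -4094176/625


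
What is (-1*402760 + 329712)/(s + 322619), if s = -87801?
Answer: -36524/117409 ≈ -0.31108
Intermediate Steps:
(-1*402760 + 329712)/(s + 322619) = (-1*402760 + 329712)/(-87801 + 322619) = (-402760 + 329712)/234818 = -73048*1/234818 = -36524/117409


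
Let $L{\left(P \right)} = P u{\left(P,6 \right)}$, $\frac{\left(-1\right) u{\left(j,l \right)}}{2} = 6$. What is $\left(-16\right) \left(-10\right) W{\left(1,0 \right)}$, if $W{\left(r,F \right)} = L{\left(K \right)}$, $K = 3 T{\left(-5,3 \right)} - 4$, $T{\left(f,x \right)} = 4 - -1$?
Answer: $-21120$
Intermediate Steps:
$u{\left(j,l \right)} = -12$ ($u{\left(j,l \right)} = \left(-2\right) 6 = -12$)
$T{\left(f,x \right)} = 5$ ($T{\left(f,x \right)} = 4 + 1 = 5$)
$K = 11$ ($K = 3 \cdot 5 - 4 = 15 - 4 = 11$)
$L{\left(P \right)} = - 12 P$ ($L{\left(P \right)} = P \left(-12\right) = - 12 P$)
$W{\left(r,F \right)} = -132$ ($W{\left(r,F \right)} = \left(-12\right) 11 = -132$)
$\left(-16\right) \left(-10\right) W{\left(1,0 \right)} = \left(-16\right) \left(-10\right) \left(-132\right) = 160 \left(-132\right) = -21120$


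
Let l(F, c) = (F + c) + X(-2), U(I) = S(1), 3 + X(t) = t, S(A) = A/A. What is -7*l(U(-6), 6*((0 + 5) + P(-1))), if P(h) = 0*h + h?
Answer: -140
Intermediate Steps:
P(h) = h (P(h) = 0 + h = h)
S(A) = 1
X(t) = -3 + t
U(I) = 1
l(F, c) = -5 + F + c (l(F, c) = (F + c) + (-3 - 2) = (F + c) - 5 = -5 + F + c)
-7*l(U(-6), 6*((0 + 5) + P(-1))) = -7*(-5 + 1 + 6*((0 + 5) - 1)) = -7*(-5 + 1 + 6*(5 - 1)) = -7*(-5 + 1 + 6*4) = -7*(-5 + 1 + 24) = -7*20 = -140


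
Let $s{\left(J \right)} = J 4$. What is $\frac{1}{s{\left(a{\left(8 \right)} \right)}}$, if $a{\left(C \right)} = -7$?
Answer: $- \frac{1}{28} \approx -0.035714$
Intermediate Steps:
$s{\left(J \right)} = 4 J$
$\frac{1}{s{\left(a{\left(8 \right)} \right)}} = \frac{1}{4 \left(-7\right)} = \frac{1}{-28} = - \frac{1}{28}$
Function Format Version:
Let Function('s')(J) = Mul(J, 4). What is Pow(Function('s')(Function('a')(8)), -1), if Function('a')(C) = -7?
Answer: Rational(-1, 28) ≈ -0.035714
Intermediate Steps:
Function('s')(J) = Mul(4, J)
Pow(Function('s')(Function('a')(8)), -1) = Pow(Mul(4, -7), -1) = Pow(-28, -1) = Rational(-1, 28)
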